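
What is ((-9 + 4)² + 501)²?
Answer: 276676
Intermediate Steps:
((-9 + 4)² + 501)² = ((-5)² + 501)² = (25 + 501)² = 526² = 276676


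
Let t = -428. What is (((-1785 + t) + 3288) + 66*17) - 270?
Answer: 1927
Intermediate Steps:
(((-1785 + t) + 3288) + 66*17) - 270 = (((-1785 - 428) + 3288) + 66*17) - 270 = ((-2213 + 3288) + 1122) - 270 = (1075 + 1122) - 270 = 2197 - 270 = 1927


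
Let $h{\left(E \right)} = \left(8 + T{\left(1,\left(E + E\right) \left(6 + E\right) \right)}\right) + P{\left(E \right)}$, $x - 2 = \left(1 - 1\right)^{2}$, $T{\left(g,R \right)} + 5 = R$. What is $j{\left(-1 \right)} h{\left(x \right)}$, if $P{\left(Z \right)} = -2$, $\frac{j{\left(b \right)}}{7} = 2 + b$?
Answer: $231$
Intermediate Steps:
$j{\left(b \right)} = 14 + 7 b$ ($j{\left(b \right)} = 7 \left(2 + b\right) = 14 + 7 b$)
$T{\left(g,R \right)} = -5 + R$
$x = 2$ ($x = 2 + \left(1 - 1\right)^{2} = 2 + 0^{2} = 2 + 0 = 2$)
$h{\left(E \right)} = 1 + 2 E \left(6 + E\right)$ ($h{\left(E \right)} = \left(8 + \left(-5 + \left(E + E\right) \left(6 + E\right)\right)\right) - 2 = \left(8 + \left(-5 + 2 E \left(6 + E\right)\right)\right) - 2 = \left(3 + 2 E \left(6 + E\right)\right) - 2 = 1 + 2 E \left(6 + E\right)$)
$j{\left(-1 \right)} h{\left(x \right)} = \left(14 + 7 \left(-1\right)\right) \left(1 + 2 \cdot 2 \left(6 + 2\right)\right) = \left(14 - 7\right) \left(1 + 2 \cdot 2 \cdot 8\right) = 7 \left(1 + 32\right) = 7 \cdot 33 = 231$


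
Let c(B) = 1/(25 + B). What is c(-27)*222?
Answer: -111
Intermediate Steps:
c(-27)*222 = 222/(25 - 27) = 222/(-2) = -½*222 = -111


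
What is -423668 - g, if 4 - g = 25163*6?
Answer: -272694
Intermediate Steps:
g = -150974 (g = 4 - 25163*6 = 4 - 1*150978 = 4 - 150978 = -150974)
-423668 - g = -423668 - 1*(-150974) = -423668 + 150974 = -272694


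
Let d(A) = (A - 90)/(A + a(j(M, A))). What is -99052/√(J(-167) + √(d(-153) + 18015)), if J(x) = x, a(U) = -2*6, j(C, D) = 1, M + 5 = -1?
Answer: 99052*I*√55/√(9185 - √54499830) ≈ 17302.0*I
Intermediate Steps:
M = -6 (M = -5 - 1 = -6)
a(U) = -12
d(A) = (-90 + A)/(-12 + A) (d(A) = (A - 90)/(A - 12) = (-90 + A)/(-12 + A))
-99052/√(J(-167) + √(d(-153) + 18015)) = -99052/√(-167 + √((-90 - 153)/(-12 - 153) + 18015)) = -99052/√(-167 + √(-243/(-165) + 18015)) = -99052/√(-167 + √(-1/165*(-243) + 18015)) = -99052/√(-167 + √(81/55 + 18015)) = -99052/√(-167 + √(990906/55)) = -99052/√(-167 + √54499830/55)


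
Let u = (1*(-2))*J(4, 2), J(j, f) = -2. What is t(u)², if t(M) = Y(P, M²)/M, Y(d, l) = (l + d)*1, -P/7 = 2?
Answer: ¼ ≈ 0.25000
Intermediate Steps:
u = 4 (u = (1*(-2))*(-2) = -2*(-2) = 4)
P = -14 (P = -7*2 = -14)
Y(d, l) = d + l (Y(d, l) = (d + l)*1 = d + l)
t(M) = (-14 + M²)/M
t(u)² = (4 - 14/4)² = (4 - 14*¼)² = (4 - 7/2)² = (½)² = ¼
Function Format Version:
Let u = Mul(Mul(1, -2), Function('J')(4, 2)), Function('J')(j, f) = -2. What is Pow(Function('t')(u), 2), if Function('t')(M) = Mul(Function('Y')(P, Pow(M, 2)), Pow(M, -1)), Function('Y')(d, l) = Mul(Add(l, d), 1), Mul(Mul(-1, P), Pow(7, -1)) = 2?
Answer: Rational(1, 4) ≈ 0.25000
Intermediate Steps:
u = 4 (u = Mul(Mul(1, -2), -2) = Mul(-2, -2) = 4)
P = -14 (P = Mul(-7, 2) = -14)
Function('Y')(d, l) = Add(d, l) (Function('Y')(d, l) = Mul(Add(d, l), 1) = Add(d, l))
Function('t')(M) = Mul(Pow(M, -1), Add(-14, Pow(M, 2))) (Function('t')(M) = Mul(Add(-14, Pow(M, 2)), Pow(M, -1)) = Mul(Pow(M, -1), Add(-14, Pow(M, 2))))
Pow(Function('t')(u), 2) = Pow(Add(4, Mul(-14, Pow(4, -1))), 2) = Pow(Add(4, Mul(-14, Rational(1, 4))), 2) = Pow(Add(4, Rational(-7, 2)), 2) = Pow(Rational(1, 2), 2) = Rational(1, 4)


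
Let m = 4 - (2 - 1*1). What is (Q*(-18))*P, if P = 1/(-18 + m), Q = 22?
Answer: 132/5 ≈ 26.400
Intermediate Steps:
m = 3 (m = 4 - (2 - 1) = 4 - 1*1 = 4 - 1 = 3)
P = -1/15 (P = 1/(-18 + 3) = 1/(-15) = -1/15 ≈ -0.066667)
(Q*(-18))*P = (22*(-18))*(-1/15) = -396*(-1/15) = 132/5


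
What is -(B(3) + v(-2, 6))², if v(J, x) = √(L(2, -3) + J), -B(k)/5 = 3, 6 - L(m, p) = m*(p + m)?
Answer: -231 + 30*√6 ≈ -157.52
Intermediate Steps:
L(m, p) = 6 - m*(m + p) (L(m, p) = 6 - m*(p + m) = 6 - m*(m + p))
B(k) = -15 (B(k) = -5*3 = -15)
v(J, x) = √(8 + J) (v(J, x) = √((6 - 1*2² - 1*2*(-3)) + J) = √((6 - 1*4 + 6) + J) = √((6 - 4 + 6) + J) = √(8 + J))
-(B(3) + v(-2, 6))² = -(-15 + √(8 - 2))² = -(-15 + √6)²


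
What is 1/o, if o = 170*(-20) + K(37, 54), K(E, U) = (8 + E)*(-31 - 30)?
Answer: -1/6145 ≈ -0.00016273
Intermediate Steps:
K(E, U) = -488 - 61*E (K(E, U) = (8 + E)*(-61) = -488 - 61*E)
o = -6145 (o = 170*(-20) + (-488 - 61*37) = -3400 + (-488 - 2257) = -3400 - 2745 = -6145)
1/o = 1/(-6145) = -1/6145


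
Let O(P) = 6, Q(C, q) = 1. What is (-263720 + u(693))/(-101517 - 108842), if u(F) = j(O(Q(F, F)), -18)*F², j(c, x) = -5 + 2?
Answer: 1704467/210359 ≈ 8.1027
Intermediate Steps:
j(c, x) = -3
u(F) = -3*F²
(-263720 + u(693))/(-101517 - 108842) = (-263720 - 3*693²)/(-101517 - 108842) = (-263720 - 3*480249)/(-210359) = (-263720 - 1440747)*(-1/210359) = -1704467*(-1/210359) = 1704467/210359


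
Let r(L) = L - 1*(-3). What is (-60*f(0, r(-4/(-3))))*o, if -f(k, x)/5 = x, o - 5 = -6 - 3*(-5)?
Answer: 18200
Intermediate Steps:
r(L) = 3 + L (r(L) = L + 3 = 3 + L)
o = 14 (o = 5 + (-6 - 3*(-5)) = 5 + (-6 + 15) = 5 + 9 = 14)
f(k, x) = -5*x
(-60*f(0, r(-4/(-3))))*o = -(-300)*(3 - 4/(-3))*14 = -(-300)*(3 - 4*(-1/3))*14 = -(-300)*(3 + 4/3)*14 = -(-300)*13/3*14 = -60*(-65/3)*14 = 1300*14 = 18200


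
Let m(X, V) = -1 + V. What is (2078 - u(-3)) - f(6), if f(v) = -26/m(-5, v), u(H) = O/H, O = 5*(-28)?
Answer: 30548/15 ≈ 2036.5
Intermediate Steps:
O = -140
u(H) = -140/H
f(v) = -26/(-1 + v)
(2078 - u(-3)) - f(6) = (2078 - (-140)/(-3)) - (-26)/(-1 + 6) = (2078 - (-140)*(-1)/3) - (-26)/5 = (2078 - 1*140/3) - (-26)/5 = (2078 - 140/3) - 1*(-26/5) = 6094/3 + 26/5 = 30548/15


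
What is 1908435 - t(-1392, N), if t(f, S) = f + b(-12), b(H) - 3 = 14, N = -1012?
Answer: 1909810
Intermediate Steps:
b(H) = 17 (b(H) = 3 + 14 = 17)
t(f, S) = 17 + f (t(f, S) = f + 17 = 17 + f)
1908435 - t(-1392, N) = 1908435 - (17 - 1392) = 1908435 - 1*(-1375) = 1908435 + 1375 = 1909810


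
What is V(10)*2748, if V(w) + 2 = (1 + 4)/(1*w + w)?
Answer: -4809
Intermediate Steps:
V(w) = -2 + 5/(2*w) (V(w) = -2 + (1 + 4)/(1*w + w) = -2 + 5/(w + w) = -2 + 5/((2*w)) = -2 + 5*(1/(2*w)) = -2 + 5/(2*w))
V(10)*2748 = (-2 + (5/2)/10)*2748 = (-2 + (5/2)*(⅒))*2748 = (-2 + ¼)*2748 = -7/4*2748 = -4809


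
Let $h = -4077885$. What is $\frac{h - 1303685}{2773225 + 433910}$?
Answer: $- \frac{1076314}{641427} \approx -1.678$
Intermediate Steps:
$\frac{h - 1303685}{2773225 + 433910} = \frac{-4077885 - 1303685}{2773225 + 433910} = - \frac{5381570}{3207135} = \left(-5381570\right) \frac{1}{3207135} = - \frac{1076314}{641427}$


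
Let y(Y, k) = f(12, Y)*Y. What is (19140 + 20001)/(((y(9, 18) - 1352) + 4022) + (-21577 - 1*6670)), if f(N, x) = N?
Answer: -39141/25469 ≈ -1.5368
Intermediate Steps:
y(Y, k) = 12*Y
(19140 + 20001)/(((y(9, 18) - 1352) + 4022) + (-21577 - 1*6670)) = (19140 + 20001)/(((12*9 - 1352) + 4022) + (-21577 - 1*6670)) = 39141/(((108 - 1352) + 4022) + (-21577 - 6670)) = 39141/((-1244 + 4022) - 28247) = 39141/(2778 - 28247) = 39141/(-25469) = 39141*(-1/25469) = -39141/25469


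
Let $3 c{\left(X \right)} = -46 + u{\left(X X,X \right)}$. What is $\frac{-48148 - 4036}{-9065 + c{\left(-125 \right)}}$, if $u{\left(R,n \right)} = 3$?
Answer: $\frac{78276}{13619} \approx 5.7476$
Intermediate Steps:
$c{\left(X \right)} = - \frac{43}{3}$ ($c{\left(X \right)} = \frac{-46 + 3}{3} = \frac{1}{3} \left(-43\right) = - \frac{43}{3}$)
$\frac{-48148 - 4036}{-9065 + c{\left(-125 \right)}} = \frac{-48148 - 4036}{-9065 - \frac{43}{3}} = - \frac{52184}{- \frac{27238}{3}} = \left(-52184\right) \left(- \frac{3}{27238}\right) = \frac{78276}{13619}$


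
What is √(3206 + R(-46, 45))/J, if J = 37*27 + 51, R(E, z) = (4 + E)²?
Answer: √4970/1050 ≈ 0.067141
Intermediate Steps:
J = 1050 (J = 999 + 51 = 1050)
√(3206 + R(-46, 45))/J = √(3206 + (4 - 46)²)/1050 = √(3206 + (-42)²)*(1/1050) = √(3206 + 1764)*(1/1050) = √4970*(1/1050) = √4970/1050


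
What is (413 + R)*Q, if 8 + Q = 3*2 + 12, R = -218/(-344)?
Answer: 355725/86 ≈ 4136.3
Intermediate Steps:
R = 109/172 (R = -218*(-1/344) = 109/172 ≈ 0.63372)
Q = 10 (Q = -8 + (3*2 + 12) = -8 + (6 + 12) = -8 + 18 = 10)
(413 + R)*Q = (413 + 109/172)*10 = (71145/172)*10 = 355725/86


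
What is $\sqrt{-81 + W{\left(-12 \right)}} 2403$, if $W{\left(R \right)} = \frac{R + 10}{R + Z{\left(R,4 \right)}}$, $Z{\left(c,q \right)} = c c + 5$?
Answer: $\frac{2403 i \sqrt{1520563}}{137} \approx 21629.0 i$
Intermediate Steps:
$Z{\left(c,q \right)} = 5 + c^{2}$ ($Z{\left(c,q \right)} = c^{2} + 5 = 5 + c^{2}$)
$W{\left(R \right)} = \frac{10 + R}{5 + R + R^{2}}$ ($W{\left(R \right)} = \frac{R + 10}{R + \left(5 + R^{2}\right)} = \frac{10 + R}{5 + R + R^{2}}$)
$\sqrt{-81 + W{\left(-12 \right)}} 2403 = \sqrt{-81 + \frac{10 - 12}{5 - 12 + \left(-12\right)^{2}}} \cdot 2403 = \sqrt{-81 + \frac{1}{5 - 12 + 144} \left(-2\right)} 2403 = \sqrt{-81 + \frac{1}{137} \left(-2\right)} 2403 = \sqrt{-81 - \frac{2}{137}} \cdot 2403 = \sqrt{- \frac{11099}{137}} \cdot 2403 = \frac{i \sqrt{1520563}}{137} \cdot 2403 = \frac{2403 i \sqrt{1520563}}{137}$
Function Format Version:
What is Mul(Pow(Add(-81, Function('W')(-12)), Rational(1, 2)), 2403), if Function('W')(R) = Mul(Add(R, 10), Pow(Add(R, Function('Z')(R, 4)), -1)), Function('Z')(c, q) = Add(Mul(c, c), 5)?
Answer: Mul(Rational(2403, 137), I, Pow(1520563, Rational(1, 2))) ≈ Mul(21629., I)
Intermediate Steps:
Function('Z')(c, q) = Add(5, Pow(c, 2)) (Function('Z')(c, q) = Add(Pow(c, 2), 5) = Add(5, Pow(c, 2)))
Function('W')(R) = Mul(Pow(Add(5, R, Pow(R, 2)), -1), Add(10, R)) (Function('W')(R) = Mul(Add(R, 10), Pow(Add(R, Add(5, Pow(R, 2))), -1)) = Mul(Add(10, R), Pow(Add(5, R, Pow(R, 2)), -1)) = Mul(Pow(Add(5, R, Pow(R, 2)), -1), Add(10, R)))
Mul(Pow(Add(-81, Function('W')(-12)), Rational(1, 2)), 2403) = Mul(Pow(Add(-81, Mul(Pow(Add(5, -12, Pow(-12, 2)), -1), Add(10, -12))), Rational(1, 2)), 2403) = Mul(Pow(Add(-81, Mul(Pow(Add(5, -12, 144), -1), -2)), Rational(1, 2)), 2403) = Mul(Pow(Add(-81, Mul(Pow(137, -1), -2)), Rational(1, 2)), 2403) = Mul(Pow(Add(-81, Mul(Rational(1, 137), -2)), Rational(1, 2)), 2403) = Mul(Pow(Add(-81, Rational(-2, 137)), Rational(1, 2)), 2403) = Mul(Pow(Rational(-11099, 137), Rational(1, 2)), 2403) = Mul(Mul(Rational(1, 137), I, Pow(1520563, Rational(1, 2))), 2403) = Mul(Rational(2403, 137), I, Pow(1520563, Rational(1, 2)))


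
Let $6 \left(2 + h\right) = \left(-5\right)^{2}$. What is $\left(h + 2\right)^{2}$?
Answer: $\frac{625}{36} \approx 17.361$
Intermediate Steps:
$h = \frac{13}{6}$ ($h = -2 + \frac{\left(-5\right)^{2}}{6} = -2 + \frac{1}{6} \cdot 25 = -2 + \frac{25}{6} = \frac{13}{6} \approx 2.1667$)
$\left(h + 2\right)^{2} = \left(\frac{13}{6} + 2\right)^{2} = \left(\frac{25}{6}\right)^{2} = \frac{625}{36}$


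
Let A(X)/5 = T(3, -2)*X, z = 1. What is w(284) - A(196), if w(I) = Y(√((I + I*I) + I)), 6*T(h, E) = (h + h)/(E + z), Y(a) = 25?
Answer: 1005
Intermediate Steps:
T(h, E) = h/(3*(1 + E)) (T(h, E) = ((h + h)/(E + 1))/6 = ((2*h)/(1 + E))/6 = (2*h/(1 + E))/6 = h/(3*(1 + E)))
w(I) = 25
A(X) = -5*X (A(X) = 5*(((⅓)*3/(1 - 2))*X) = 5*(((⅓)*3/(-1))*X) = 5*(((⅓)*3*(-1))*X) = 5*(-X) = -5*X)
w(284) - A(196) = 25 - (-5)*196 = 25 - 1*(-980) = 25 + 980 = 1005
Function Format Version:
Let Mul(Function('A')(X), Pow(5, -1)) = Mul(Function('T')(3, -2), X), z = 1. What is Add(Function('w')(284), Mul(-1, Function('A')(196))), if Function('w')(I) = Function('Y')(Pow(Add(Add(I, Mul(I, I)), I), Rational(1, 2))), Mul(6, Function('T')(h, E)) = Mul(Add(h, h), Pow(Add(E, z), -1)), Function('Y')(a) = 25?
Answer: 1005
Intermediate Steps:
Function('T')(h, E) = Mul(Rational(1, 3), h, Pow(Add(1, E), -1)) (Function('T')(h, E) = Mul(Rational(1, 6), Mul(Add(h, h), Pow(Add(E, 1), -1))) = Mul(Rational(1, 6), Mul(Mul(2, h), Pow(Add(1, E), -1))) = Mul(Rational(1, 6), Mul(2, h, Pow(Add(1, E), -1))) = Mul(Rational(1, 3), h, Pow(Add(1, E), -1)))
Function('w')(I) = 25
Function('A')(X) = Mul(-5, X) (Function('A')(X) = Mul(5, Mul(Mul(Rational(1, 3), 3, Pow(Add(1, -2), -1)), X)) = Mul(5, Mul(Mul(Rational(1, 3), 3, Pow(-1, -1)), X)) = Mul(5, Mul(Mul(Rational(1, 3), 3, -1), X)) = Mul(5, Mul(-1, X)) = Mul(-5, X))
Add(Function('w')(284), Mul(-1, Function('A')(196))) = Add(25, Mul(-1, Mul(-5, 196))) = Add(25, Mul(-1, -980)) = Add(25, 980) = 1005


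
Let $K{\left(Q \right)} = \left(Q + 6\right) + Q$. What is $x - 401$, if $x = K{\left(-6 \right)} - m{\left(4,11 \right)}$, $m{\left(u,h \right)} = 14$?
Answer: $-421$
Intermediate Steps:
$K{\left(Q \right)} = 6 + 2 Q$ ($K{\left(Q \right)} = \left(6 + Q\right) + Q = 6 + 2 Q$)
$x = -20$ ($x = \left(6 + 2 \left(-6\right)\right) - 14 = \left(6 - 12\right) - 14 = -6 - 14 = -20$)
$x - 401 = -20 - 401 = -421$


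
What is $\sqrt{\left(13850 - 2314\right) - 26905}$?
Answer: $i \sqrt{15369} \approx 123.97 i$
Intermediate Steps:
$\sqrt{\left(13850 - 2314\right) - 26905} = \sqrt{11536 - 26905} = \sqrt{-15369} = i \sqrt{15369}$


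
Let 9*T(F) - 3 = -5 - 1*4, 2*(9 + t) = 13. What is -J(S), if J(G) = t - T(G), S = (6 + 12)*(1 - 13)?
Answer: 11/6 ≈ 1.8333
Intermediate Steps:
t = -5/2 (t = -9 + (½)*13 = -9 + 13/2 = -5/2 ≈ -2.5000)
T(F) = -⅔ (T(F) = ⅓ + (-5 - 1*4)/9 = ⅓ + (-5 - 4)/9 = ⅓ + (⅑)*(-9) = ⅓ - 1 = -⅔)
S = -216 (S = 18*(-12) = -216)
J(G) = -11/6 (J(G) = -5/2 - 1*(-⅔) = -5/2 + ⅔ = -11/6)
-J(S) = -1*(-11/6) = 11/6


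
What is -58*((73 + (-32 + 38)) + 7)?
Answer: -4988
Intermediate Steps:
-58*((73 + (-32 + 38)) + 7) = -58*((73 + 6) + 7) = -58*(79 + 7) = -58*86 = -4988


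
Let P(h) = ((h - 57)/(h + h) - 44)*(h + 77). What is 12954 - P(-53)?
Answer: 741210/53 ≈ 13985.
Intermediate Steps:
P(h) = (-44 + (-57 + h)/(2*h))*(77 + h) (P(h) = ((-57 + h)/((2*h)) - 44)*(77 + h) = ((-57 + h)*(1/(2*h)) - 44)*(77 + h) = ((-57 + h)/(2*h) - 44)*(77 + h) = (-44 + (-57 + h)/(2*h))*(77 + h))
12954 - P(-53) = 12954 - (-3378 - 4389/2/(-53) - 87/2*(-53)) = 12954 - (-3378 - 4389/2*(-1/53) + 4611/2) = 12954 - (-3378 + 4389/106 + 4611/2) = 12954 - 1*(-54648/53) = 12954 + 54648/53 = 741210/53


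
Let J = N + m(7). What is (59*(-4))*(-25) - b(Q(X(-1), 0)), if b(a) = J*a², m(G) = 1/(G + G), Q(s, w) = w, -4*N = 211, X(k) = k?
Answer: 5900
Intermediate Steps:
N = -211/4 (N = -¼*211 = -211/4 ≈ -52.750)
m(G) = 1/(2*G)
J = -1475/28 (J = -211/4 + (½)/7 = -211/4 + (½)*(⅐) = -211/4 + 1/14 = -1475/28 ≈ -52.679)
b(a) = -1475*a²/28
(59*(-4))*(-25) - b(Q(X(-1), 0)) = (59*(-4))*(-25) - (-1475)*0²/28 = -236*(-25) - (-1475)*0/28 = 5900 - 1*0 = 5900 + 0 = 5900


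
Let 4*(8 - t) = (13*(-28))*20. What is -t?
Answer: -1828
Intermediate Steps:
t = 1828 (t = 8 - 13*(-28)*20/4 = 8 - (-91)*20 = 8 - ¼*(-7280) = 8 + 1820 = 1828)
-t = -1*1828 = -1828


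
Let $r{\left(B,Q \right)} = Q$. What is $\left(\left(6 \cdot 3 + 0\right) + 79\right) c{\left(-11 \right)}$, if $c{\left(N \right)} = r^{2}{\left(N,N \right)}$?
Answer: $11737$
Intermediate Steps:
$c{\left(N \right)} = N^{2}$
$\left(\left(6 \cdot 3 + 0\right) + 79\right) c{\left(-11 \right)} = \left(\left(6 \cdot 3 + 0\right) + 79\right) \left(-11\right)^{2} = \left(\left(18 + 0\right) + 79\right) 121 = \left(18 + 79\right) 121 = 97 \cdot 121 = 11737$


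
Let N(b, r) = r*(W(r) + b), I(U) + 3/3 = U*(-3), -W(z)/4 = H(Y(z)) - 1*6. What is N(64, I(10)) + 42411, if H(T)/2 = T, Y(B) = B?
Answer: 31995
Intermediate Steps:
H(T) = 2*T
W(z) = 24 - 8*z (W(z) = -4*(2*z - 1*6) = -4*(2*z - 6) = -4*(-6 + 2*z) = 24 - 8*z)
I(U) = -1 - 3*U (I(U) = -1 + U*(-3) = -1 - 3*U)
N(b, r) = r*(24 + b - 8*r) (N(b, r) = r*((24 - 8*r) + b) = r*(24 + b - 8*r))
N(64, I(10)) + 42411 = (-1 - 3*10)*(24 + 64 - 8*(-1 - 3*10)) + 42411 = (-1 - 30)*(24 + 64 - 8*(-1 - 30)) + 42411 = -31*(24 + 64 - 8*(-31)) + 42411 = -31*(24 + 64 + 248) + 42411 = -31*336 + 42411 = -10416 + 42411 = 31995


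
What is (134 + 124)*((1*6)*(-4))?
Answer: -6192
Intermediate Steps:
(134 + 124)*((1*6)*(-4)) = 258*(6*(-4)) = 258*(-24) = -6192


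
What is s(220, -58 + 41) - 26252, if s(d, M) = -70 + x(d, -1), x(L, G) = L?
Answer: -26102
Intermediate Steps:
s(d, M) = -70 + d
s(220, -58 + 41) - 26252 = (-70 + 220) - 26252 = 150 - 26252 = -26102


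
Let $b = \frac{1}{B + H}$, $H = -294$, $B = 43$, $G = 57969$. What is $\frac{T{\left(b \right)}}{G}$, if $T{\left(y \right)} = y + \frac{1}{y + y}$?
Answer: $- \frac{21001}{9700146} \approx -0.002165$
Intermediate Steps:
$b = - \frac{1}{251}$ ($b = \frac{1}{43 - 294} = \frac{1}{-251} = - \frac{1}{251} \approx -0.0039841$)
$T{\left(y \right)} = y + \frac{1}{2 y}$
$\frac{T{\left(b \right)}}{G} = \frac{- \frac{1}{251} + \frac{1}{2 \left(- \frac{1}{251}\right)}}{57969} = \left(- \frac{1}{251} + \frac{1}{2} \left(-251\right)\right) \frac{1}{57969} = \left(- \frac{1}{251} - \frac{251}{2}\right) \frac{1}{57969} = \left(- \frac{63003}{502}\right) \frac{1}{57969} = - \frac{21001}{9700146}$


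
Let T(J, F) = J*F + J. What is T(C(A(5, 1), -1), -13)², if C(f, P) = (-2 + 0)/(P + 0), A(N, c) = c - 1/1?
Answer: 576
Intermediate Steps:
A(N, c) = -1 + c (A(N, c) = c - 1*1 = c - 1 = -1 + c)
C(f, P) = -2/P
T(J, F) = J + F*J (T(J, F) = F*J + J = J + F*J)
T(C(A(5, 1), -1), -13)² = ((-2/(-1))*(1 - 13))² = (-2*(-1)*(-12))² = (2*(-12))² = (-24)² = 576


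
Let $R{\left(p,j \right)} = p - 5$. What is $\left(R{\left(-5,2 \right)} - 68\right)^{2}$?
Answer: $6084$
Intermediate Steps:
$R{\left(p,j \right)} = -5 + p$ ($R{\left(p,j \right)} = p - 5 = -5 + p$)
$\left(R{\left(-5,2 \right)} - 68\right)^{2} = \left(\left(-5 - 5\right) - 68\right)^{2} = \left(-10 - 68\right)^{2} = \left(-78\right)^{2} = 6084$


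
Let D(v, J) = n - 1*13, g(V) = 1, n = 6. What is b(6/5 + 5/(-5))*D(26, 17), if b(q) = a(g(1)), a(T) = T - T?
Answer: 0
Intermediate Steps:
D(v, J) = -7 (D(v, J) = 6 - 1*13 = 6 - 13 = -7)
a(T) = 0
b(q) = 0
b(6/5 + 5/(-5))*D(26, 17) = 0*(-7) = 0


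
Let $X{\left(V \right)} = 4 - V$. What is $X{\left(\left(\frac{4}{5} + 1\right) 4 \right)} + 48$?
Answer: $\frac{224}{5} \approx 44.8$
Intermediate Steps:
$X{\left(\left(\frac{4}{5} + 1\right) 4 \right)} + 48 = \left(4 - \left(\frac{4}{5} + 1\right) 4\right) + 48 = \left(4 - \frac{9}{5} \cdot 4\right) + 48 = \left(4 - \frac{36}{5}\right) + 48 = - \frac{16}{5} + 48 = \frac{224}{5}$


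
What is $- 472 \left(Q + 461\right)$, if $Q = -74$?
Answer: $-182664$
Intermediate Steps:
$- 472 \left(Q + 461\right) = - 472 \left(-74 + 461\right) = \left(-472\right) 387 = -182664$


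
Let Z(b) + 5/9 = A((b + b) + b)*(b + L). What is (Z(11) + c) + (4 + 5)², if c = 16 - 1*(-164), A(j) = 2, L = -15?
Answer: 2272/9 ≈ 252.44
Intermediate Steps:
c = 180 (c = 16 + 164 = 180)
Z(b) = -275/9 + 2*b (Z(b) = -5/9 + 2*(b - 15) = -5/9 + 2*(-15 + b) = -5/9 + (-30 + 2*b) = -275/9 + 2*b)
(Z(11) + c) + (4 + 5)² = ((-275/9 + 2*11) + 180) + (4 + 5)² = ((-275/9 + 22) + 180) + 9² = (-77/9 + 180) + 81 = 1543/9 + 81 = 2272/9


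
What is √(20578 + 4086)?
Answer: 2*√6166 ≈ 157.05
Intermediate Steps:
√(20578 + 4086) = √24664 = 2*√6166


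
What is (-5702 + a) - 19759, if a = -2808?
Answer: -28269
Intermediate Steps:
(-5702 + a) - 19759 = (-5702 - 2808) - 19759 = -8510 - 19759 = -28269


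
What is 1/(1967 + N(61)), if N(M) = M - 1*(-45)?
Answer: 1/2073 ≈ 0.00048239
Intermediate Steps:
N(M) = 45 + M (N(M) = M + 45 = 45 + M)
1/(1967 + N(61)) = 1/(1967 + (45 + 61)) = 1/(1967 + 106) = 1/2073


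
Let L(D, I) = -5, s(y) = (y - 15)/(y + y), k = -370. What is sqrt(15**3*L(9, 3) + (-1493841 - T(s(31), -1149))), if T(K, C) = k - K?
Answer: 3*I*sqrt(161271362)/31 ≈ 1229.0*I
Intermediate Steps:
s(y) = (-15 + y)/(2*y) (s(y) = (-15 + y)/((2*y)) = (-15 + y)*(1/(2*y)) = (-15 + y)/(2*y))
T(K, C) = -370 - K
sqrt(15**3*L(9, 3) + (-1493841 - T(s(31), -1149))) = sqrt(15**3*(-5) + (-1493841 - (-370 - (-15 + 31)/(2*31)))) = sqrt(3375*(-5) + (-1493841 - (-370 - 16/(2*31)))) = sqrt(-16875 + (-1493841 - (-370 - 1*8/31))) = sqrt(-16875 + (-1493841 - (-370 - 8/31))) = sqrt(-16875 + (-1493841 - 1*(-11478/31))) = sqrt(-16875 + (-1493841 + 11478/31)) = sqrt(-16875 - 46297593/31) = sqrt(-46820718/31) = 3*I*sqrt(161271362)/31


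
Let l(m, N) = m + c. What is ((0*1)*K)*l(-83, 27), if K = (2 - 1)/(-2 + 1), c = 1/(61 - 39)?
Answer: 0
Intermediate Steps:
c = 1/22 ≈ 0.045455
K = -1 (K = 1/(-1) = 1*(-1) = -1)
l(m, N) = 1/22 + m (l(m, N) = m + 1/22 = 1/22 + m)
((0*1)*K)*l(-83, 27) = ((0*1)*(-1))*(1/22 - 83) = (0*(-1))*(-1825/22) = 0*(-1825/22) = 0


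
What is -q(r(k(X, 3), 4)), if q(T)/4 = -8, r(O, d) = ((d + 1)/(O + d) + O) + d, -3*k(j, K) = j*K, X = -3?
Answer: 32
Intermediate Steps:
k(j, K) = -K*j/3 (k(j, K) = -j*K/3 = -K*j/3)
r(O, d) = O + d + (1 + d)/(O + d) (r(O, d) = ((1 + d)/(O + d) + O) + d = (O + (1 + d)/(O + d)) + d = O + d + (1 + d)/(O + d))
q(T) = -32 (q(T) = 4*(-8) = -32)
-q(r(k(X, 3), 4)) = -1*(-32) = 32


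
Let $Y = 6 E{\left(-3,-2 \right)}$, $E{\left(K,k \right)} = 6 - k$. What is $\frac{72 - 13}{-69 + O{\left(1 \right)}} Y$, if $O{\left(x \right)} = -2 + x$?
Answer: $- \frac{1416}{35} \approx -40.457$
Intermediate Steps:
$Y = 48$ ($Y = 6 \left(6 - -2\right) = 6 \left(6 + 2\right) = 6 \cdot 8 = 48$)
$\frac{72 - 13}{-69 + O{\left(1 \right)}} Y = \frac{72 - 13}{-69 + \left(-2 + 1\right)} 48 = \frac{59}{-69 - 1} \cdot 48 = \frac{59}{-70} \cdot 48 = 59 \left(- \frac{1}{70}\right) 48 = \left(- \frac{59}{70}\right) 48 = - \frac{1416}{35}$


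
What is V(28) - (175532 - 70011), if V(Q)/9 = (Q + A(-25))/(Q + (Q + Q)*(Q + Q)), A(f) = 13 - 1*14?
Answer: -333868201/3164 ≈ -1.0552e+5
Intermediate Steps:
A(f) = -1 (A(f) = 13 - 14 = -1)
V(Q) = 9*(-1 + Q)/(Q + 4*Q²) (V(Q) = 9*((Q - 1)/(Q + (Q + Q)*(Q + Q))) = 9*((-1 + Q)/(Q + (2*Q)*(2*Q))) = 9*((-1 + Q)/(Q + 4*Q²)) = 9*(-1 + Q)/(Q + 4*Q²))
V(28) - (175532 - 70011) = 9*(-1 + 28)/(28*(1 + 4*28)) - (175532 - 70011) = 9*(1/28)*27/(1 + 112) - 1*105521 = 9*(1/28)*27/113 - 105521 = 9*(1/28)*(1/113)*27 - 105521 = 243/3164 - 105521 = -333868201/3164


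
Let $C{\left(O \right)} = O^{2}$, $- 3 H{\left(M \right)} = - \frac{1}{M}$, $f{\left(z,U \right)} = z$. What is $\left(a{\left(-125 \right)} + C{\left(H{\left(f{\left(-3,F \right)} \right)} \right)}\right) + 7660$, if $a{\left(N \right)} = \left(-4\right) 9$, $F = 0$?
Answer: $\frac{617545}{81} \approx 7624.0$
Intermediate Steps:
$a{\left(N \right)} = -36$
$H{\left(M \right)} = \frac{1}{3 M}$ ($H{\left(M \right)} = - \frac{\left(-1\right) \frac{1}{M}}{3} = \frac{1}{3 M}$)
$\left(a{\left(-125 \right)} + C{\left(H{\left(f{\left(-3,F \right)} \right)} \right)}\right) + 7660 = \left(-36 + \left(\frac{1}{3 \left(-3\right)}\right)^{2}\right) + 7660 = \left(-36 + \left(\frac{1}{3} \left(- \frac{1}{3}\right)\right)^{2}\right) + 7660 = \left(-36 + \left(- \frac{1}{9}\right)^{2}\right) + 7660 = \left(-36 + \frac{1}{81}\right) + 7660 = - \frac{2915}{81} + 7660 = \frac{617545}{81}$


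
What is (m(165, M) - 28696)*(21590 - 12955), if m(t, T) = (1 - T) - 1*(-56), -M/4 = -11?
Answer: -247677705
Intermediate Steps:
M = 44 (M = -4*(-11) = 44)
m(t, T) = 57 - T (m(t, T) = (1 - T) + 56 = 57 - T)
(m(165, M) - 28696)*(21590 - 12955) = ((57 - 1*44) - 28696)*(21590 - 12955) = ((57 - 44) - 28696)*8635 = (13 - 28696)*8635 = -28683*8635 = -247677705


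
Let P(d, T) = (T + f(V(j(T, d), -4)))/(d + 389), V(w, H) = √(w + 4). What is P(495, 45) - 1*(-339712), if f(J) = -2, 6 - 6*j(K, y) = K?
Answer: 300305451/884 ≈ 3.3971e+5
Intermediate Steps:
j(K, y) = 1 - K/6
V(w, H) = √(4 + w)
P(d, T) = (-2 + T)/(389 + d) (P(d, T) = (T - 2)/(d + 389) = (-2 + T)/(389 + d))
P(495, 45) - 1*(-339712) = (-2 + 45)/(389 + 495) - 1*(-339712) = 43/884 + 339712 = 300305451/884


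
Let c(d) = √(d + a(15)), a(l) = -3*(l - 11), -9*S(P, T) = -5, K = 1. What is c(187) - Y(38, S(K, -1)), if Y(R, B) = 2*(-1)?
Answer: 2 + 5*√7 ≈ 15.229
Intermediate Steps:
S(P, T) = 5/9 (S(P, T) = -⅑*(-5) = 5/9)
a(l) = 33 - 3*l (a(l) = -3*(-11 + l) = 33 - 3*l)
c(d) = √(-12 + d) (c(d) = √(d + (33 - 3*15)) = √(d + (33 - 45)) = √(d - 12) = √(-12 + d))
Y(R, B) = -2
c(187) - Y(38, S(K, -1)) = √(-12 + 187) - 1*(-2) = √175 + 2 = 5*√7 + 2 = 2 + 5*√7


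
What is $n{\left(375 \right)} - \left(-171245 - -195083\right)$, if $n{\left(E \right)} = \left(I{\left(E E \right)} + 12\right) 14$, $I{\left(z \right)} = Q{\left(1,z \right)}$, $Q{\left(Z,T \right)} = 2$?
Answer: $-23642$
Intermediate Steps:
$I{\left(z \right)} = 2$
$n{\left(E \right)} = 196$ ($n{\left(E \right)} = \left(2 + 12\right) 14 = 14 \cdot 14 = 196$)
$n{\left(375 \right)} - \left(-171245 - -195083\right) = 196 - \left(-171245 - -195083\right) = 196 - \left(-171245 + 195083\right) = 196 - 23838 = -23642$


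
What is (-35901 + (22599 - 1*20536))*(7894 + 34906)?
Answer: -1448266400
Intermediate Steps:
(-35901 + (22599 - 1*20536))*(7894 + 34906) = (-35901 + (22599 - 20536))*42800 = (-35901 + 2063)*42800 = -33838*42800 = -1448266400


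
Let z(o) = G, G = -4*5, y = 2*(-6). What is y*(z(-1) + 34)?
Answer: -168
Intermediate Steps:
y = -12
G = -20
z(o) = -20
y*(z(-1) + 34) = -12*(-20 + 34) = -12*14 = -168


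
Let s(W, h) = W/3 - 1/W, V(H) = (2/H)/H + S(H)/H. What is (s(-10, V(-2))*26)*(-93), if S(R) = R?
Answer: 39091/5 ≈ 7818.2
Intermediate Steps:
V(H) = 1 + 2/H² (V(H) = (2/H)/H + H/H = 2/H² + 1 = 1 + 2/H²)
s(W, h) = -1/W + W/3 (s(W, h) = W*(⅓) - 1/W = W/3 - 1/W = -1/W + W/3)
(s(-10, V(-2))*26)*(-93) = ((-1/(-10) + (⅓)*(-10))*26)*(-93) = ((-1*(-⅒) - 10/3)*26)*(-93) = ((⅒ - 10/3)*26)*(-93) = -97/30*26*(-93) = -1261/15*(-93) = 39091/5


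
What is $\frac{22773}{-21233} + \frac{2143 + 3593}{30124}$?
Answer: $- \frac{8297373}{9406219} \approx -0.88212$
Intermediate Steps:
$\frac{22773}{-21233} + \frac{2143 + 3593}{30124} = 22773 \left(- \frac{1}{21233}\right) + 5736 \cdot \frac{1}{30124} = - \frac{22773}{21233} + \frac{1434}{7531} = - \frac{8297373}{9406219}$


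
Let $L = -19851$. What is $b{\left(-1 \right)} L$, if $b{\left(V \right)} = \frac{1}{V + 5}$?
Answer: $- \frac{19851}{4} \approx -4962.8$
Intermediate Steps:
$b{\left(V \right)} = \frac{1}{5 + V}$
$b{\left(-1 \right)} L = \frac{1}{5 - 1} \left(-19851\right) = \frac{1}{4} \left(-19851\right) = - \frac{19851}{4}$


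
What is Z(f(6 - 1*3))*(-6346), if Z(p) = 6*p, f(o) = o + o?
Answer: -228456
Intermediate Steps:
f(o) = 2*o
Z(f(6 - 1*3))*(-6346) = (6*(2*(6 - 1*3)))*(-6346) = (6*(2*(6 - 3)))*(-6346) = (6*(2*3))*(-6346) = (6*6)*(-6346) = 36*(-6346) = -228456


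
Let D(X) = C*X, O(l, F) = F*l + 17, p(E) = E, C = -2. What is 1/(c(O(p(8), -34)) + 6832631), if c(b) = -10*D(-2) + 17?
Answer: 1/6832608 ≈ 1.4636e-7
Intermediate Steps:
O(l, F) = 17 + F*l
D(X) = -2*X
c(b) = -23 (c(b) = -(-20)*(-2) + 17 = -10*4 + 17 = -40 + 17 = -23)
1/(c(O(p(8), -34)) + 6832631) = 1/(-23 + 6832631) = 1/6832608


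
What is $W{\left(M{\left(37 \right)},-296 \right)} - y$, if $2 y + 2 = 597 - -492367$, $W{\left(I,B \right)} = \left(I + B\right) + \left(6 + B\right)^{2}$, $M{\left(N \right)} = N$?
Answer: $-162640$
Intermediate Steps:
$W{\left(I,B \right)} = B + I + \left(6 + B\right)^{2}$ ($W{\left(I,B \right)} = \left(B + I\right) + \left(6 + B\right)^{2} = B + I + \left(6 + B\right)^{2}$)
$y = 246481$ ($y = -1 + \frac{597 - -492367}{2} = -1 + \frac{597 + 492367}{2} = -1 + \frac{1}{2} \cdot 492964 = -1 + 246482 = 246481$)
$W{\left(M{\left(37 \right)},-296 \right)} - y = \left(-296 + 37 + \left(6 - 296\right)^{2}\right) - 246481 = \left(-296 + 37 + \left(-290\right)^{2}\right) - 246481 = \left(-296 + 37 + 84100\right) - 246481 = 83841 - 246481 = -162640$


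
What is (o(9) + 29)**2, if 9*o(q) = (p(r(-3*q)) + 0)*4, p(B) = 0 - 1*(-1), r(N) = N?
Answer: 70225/81 ≈ 866.98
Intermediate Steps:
p(B) = 1 (p(B) = 0 + 1 = 1)
o(q) = 4/9 (o(q) = ((1 + 0)*4)/9 = (1*4)/9 = (1/9)*4 = 4/9)
(o(9) + 29)**2 = (4/9 + 29)**2 = (265/9)**2 = 70225/81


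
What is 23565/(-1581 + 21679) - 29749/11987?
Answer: -315421747/240914726 ≈ -1.3093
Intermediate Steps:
23565/(-1581 + 21679) - 29749/11987 = 23565/20098 - 29749*1/11987 = 23565*(1/20098) - 29749/11987 = 23565/20098 - 29749/11987 = -315421747/240914726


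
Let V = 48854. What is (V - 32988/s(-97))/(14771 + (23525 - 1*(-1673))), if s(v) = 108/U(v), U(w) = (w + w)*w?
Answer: -51290996/359721 ≈ -142.59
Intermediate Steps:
U(w) = 2*w² (U(w) = (2*w)*w = 2*w²)
s(v) = 54/v² (s(v) = 108/((2*v²)) = 108*(1/(2*v²)) = 54/v²)
(V - 32988/s(-97))/(14771 + (23525 - 1*(-1673))) = (48854 - 32988/(54/(-97)²))/(14771 + (23525 - 1*(-1673))) = (48854 - 32988/(54*(1/9409)))/(14771 + (23525 + 1673)) = (48854 - 32988/54/9409)/(14771 + 25198) = (48854 - 32988*9409/54)/39969 = (48854 - 51730682/9)*(1/39969) = -51290996/9*1/39969 = -51290996/359721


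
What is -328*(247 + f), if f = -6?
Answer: -79048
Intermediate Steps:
-328*(247 + f) = -328*(247 - 6) = -328*241 = -79048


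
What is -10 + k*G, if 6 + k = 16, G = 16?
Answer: 150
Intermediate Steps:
k = 10 (k = -6 + 16 = 10)
-10 + k*G = -10 + 10*16 = -10 + 160 = 150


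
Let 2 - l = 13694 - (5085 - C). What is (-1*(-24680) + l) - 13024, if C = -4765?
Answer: 7814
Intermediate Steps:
l = -3842 (l = 2 - (13694 - (5085 - 1*(-4765))) = 2 - (13694 - (5085 + 4765)) = 2 - (13694 - 1*9850) = 2 - (13694 - 9850) = 2 - 1*3844 = 2 - 3844 = -3842)
(-1*(-24680) + l) - 13024 = (-1*(-24680) - 3842) - 13024 = (24680 - 3842) - 13024 = 20838 - 13024 = 7814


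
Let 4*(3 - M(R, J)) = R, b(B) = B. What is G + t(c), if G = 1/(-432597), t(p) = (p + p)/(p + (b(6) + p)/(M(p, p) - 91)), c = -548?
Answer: 11616080947/5925281109 ≈ 1.9604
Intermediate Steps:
M(R, J) = 3 - R/4
t(p) = 2*p/(p + (6 + p)/(-88 - p/4)) (t(p) = (p + p)/(p + (6 + p)/((3 - p/4) - 91)) = (2*p)/(p + (6 + p)/(-88 - p/4)) = 2*p/(p + (6 + p)/(-88 - p/4)))
G = -1/432597 ≈ -2.3116e-6
G + t(c) = -1/432597 + 2*(-548)*(352 - 548)/(-24 + (-548)**2 + 348*(-548)) = -1/432597 + 2*(-548)*(-196)/(-24 + 300304 - 190704) = -1/432597 + 2*(-548)*(-196)/109576 = -1/432597 + 2*(-548)*(1/109576)*(-196) = -1/432597 + 26852/13697 = 11616080947/5925281109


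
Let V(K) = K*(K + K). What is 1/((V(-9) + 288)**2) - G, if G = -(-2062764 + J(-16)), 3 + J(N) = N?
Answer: -417713557499/202500 ≈ -2.0628e+6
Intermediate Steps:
J(N) = -3 + N
V(K) = 2*K**2 (V(K) = K*(2*K) = 2*K**2)
G = 2062783 (G = -(-2062764 + (-3 - 16)) = -(-2062764 - 19) = -1*(-2062783) = 2062783)
1/((V(-9) + 288)**2) - G = 1/((2*(-9)**2 + 288)**2) - 1*2062783 = 1/((2*81 + 288)**2) - 2062783 = 1/((162 + 288)**2) - 2062783 = 1/(450**2) - 2062783 = 1/202500 - 2062783 = -417713557499/202500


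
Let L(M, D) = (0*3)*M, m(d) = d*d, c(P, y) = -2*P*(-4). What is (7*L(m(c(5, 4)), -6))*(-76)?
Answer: 0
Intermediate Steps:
c(P, y) = 8*P
m(d) = d²
L(M, D) = 0 (L(M, D) = 0*M = 0)
(7*L(m(c(5, 4)), -6))*(-76) = (7*0)*(-76) = 0*(-76) = 0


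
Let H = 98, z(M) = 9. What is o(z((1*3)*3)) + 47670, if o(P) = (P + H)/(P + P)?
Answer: 858167/18 ≈ 47676.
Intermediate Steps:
o(P) = (98 + P)/(2*P) (o(P) = (P + 98)/(P + P) = (98 + P)/((2*P)) = (98 + P)*(1/(2*P)) = (98 + P)/(2*P))
o(z((1*3)*3)) + 47670 = (½)*(98 + 9)/9 + 47670 = (½)*(⅑)*107 + 47670 = 107/18 + 47670 = 858167/18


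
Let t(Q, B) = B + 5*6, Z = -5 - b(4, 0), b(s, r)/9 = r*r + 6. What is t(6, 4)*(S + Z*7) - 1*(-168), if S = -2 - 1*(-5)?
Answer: -13772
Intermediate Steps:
S = 3 (S = -2 + 5 = 3)
b(s, r) = 54 + 9*r² (b(s, r) = 9*(r*r + 6) = 9*(r² + 6) = 9*(6 + r²) = 54 + 9*r²)
Z = -59 (Z = -5 - (54 + 9*0²) = -5 - (54 + 9*0) = -5 - (54 + 0) = -5 - 1*54 = -5 - 54 = -59)
t(Q, B) = 30 + B (t(Q, B) = B + 30 = 30 + B)
t(6, 4)*(S + Z*7) - 1*(-168) = (30 + 4)*(3 - 59*7) - 1*(-168) = 34*(3 - 413) + 168 = 34*(-410) + 168 = -13940 + 168 = -13772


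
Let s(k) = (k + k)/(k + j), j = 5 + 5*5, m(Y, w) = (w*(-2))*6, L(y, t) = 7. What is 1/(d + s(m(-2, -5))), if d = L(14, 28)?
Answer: 3/25 ≈ 0.12000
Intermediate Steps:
m(Y, w) = -12*w (m(Y, w) = -2*w*6 = -12*w)
j = 30 (j = 5 + 25 = 30)
s(k) = 2*k/(30 + k) (s(k) = (k + k)/(k + 30) = (2*k)/(30 + k) = 2*k/(30 + k))
d = 7
1/(d + s(m(-2, -5))) = 1/(7 + 2*(-12*(-5))/(30 - 12*(-5))) = 1/(7 + 2*60/(30 + 60)) = 1/(7 + 2*60/90) = 1/(7 + 2*60*(1/90)) = 1/(7 + 4/3) = 1/(25/3) = 3/25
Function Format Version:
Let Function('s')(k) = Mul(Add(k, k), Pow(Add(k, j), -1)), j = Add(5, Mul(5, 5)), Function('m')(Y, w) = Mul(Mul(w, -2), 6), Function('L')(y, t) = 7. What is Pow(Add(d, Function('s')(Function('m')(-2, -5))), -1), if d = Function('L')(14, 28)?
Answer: Rational(3, 25) ≈ 0.12000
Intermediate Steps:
Function('m')(Y, w) = Mul(-12, w) (Function('m')(Y, w) = Mul(Mul(-2, w), 6) = Mul(-12, w))
j = 30 (j = Add(5, 25) = 30)
Function('s')(k) = Mul(2, k, Pow(Add(30, k), -1)) (Function('s')(k) = Mul(Add(k, k), Pow(Add(k, 30), -1)) = Mul(Mul(2, k), Pow(Add(30, k), -1)) = Mul(2, k, Pow(Add(30, k), -1)))
d = 7
Pow(Add(d, Function('s')(Function('m')(-2, -5))), -1) = Pow(Add(7, Mul(2, Mul(-12, -5), Pow(Add(30, Mul(-12, -5)), -1))), -1) = Pow(Add(7, Mul(2, 60, Pow(Add(30, 60), -1))), -1) = Pow(Add(7, Mul(2, 60, Pow(90, -1))), -1) = Pow(Add(7, Mul(2, 60, Rational(1, 90))), -1) = Pow(Add(7, Rational(4, 3)), -1) = Pow(Rational(25, 3), -1) = Rational(3, 25)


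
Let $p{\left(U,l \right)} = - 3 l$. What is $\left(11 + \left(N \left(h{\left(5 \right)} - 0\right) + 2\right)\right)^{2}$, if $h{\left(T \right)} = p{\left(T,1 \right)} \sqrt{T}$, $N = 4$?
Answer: $889 - 312 \sqrt{5} \approx 191.35$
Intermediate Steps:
$h{\left(T \right)} = - 3 \sqrt{T}$ ($h{\left(T \right)} = \left(-3\right) 1 \sqrt{T} = - 3 \sqrt{T}$)
$\left(11 + \left(N \left(h{\left(5 \right)} - 0\right) + 2\right)\right)^{2} = \left(11 + \left(4 \left(- 3 \sqrt{5} - 0\right) + 2\right)\right)^{2} = \left(11 + \left(4 \left(- 3 \sqrt{5} + 0\right) + 2\right)\right)^{2} = \left(11 + \left(4 \left(- 3 \sqrt{5}\right) + 2\right)\right)^{2} = \left(11 + \left(- 12 \sqrt{5} + 2\right)\right)^{2} = \left(11 + \left(2 - 12 \sqrt{5}\right)\right)^{2} = \left(13 - 12 \sqrt{5}\right)^{2}$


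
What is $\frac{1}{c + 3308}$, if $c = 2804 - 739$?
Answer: $\frac{1}{5373} \approx 0.00018612$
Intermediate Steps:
$c = 2065$ ($c = 2804 - 739 = 2065$)
$\frac{1}{c + 3308} = \frac{1}{2065 + 3308} = \frac{1}{5373}$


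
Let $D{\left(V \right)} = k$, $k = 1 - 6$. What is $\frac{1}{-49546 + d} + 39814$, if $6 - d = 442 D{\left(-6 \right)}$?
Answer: $\frac{1884396619}{47330} \approx 39814.0$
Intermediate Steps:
$k = -5$ ($k = 1 - 6 = -5$)
$D{\left(V \right)} = -5$
$d = 2216$ ($d = 6 - 442 \left(-5\right) = 6 - -2210 = 6 + 2210 = 2216$)
$\frac{1}{-49546 + d} + 39814 = \frac{1}{-49546 + 2216} + 39814 = \frac{1}{-47330} + 39814 = - \frac{1}{47330} + 39814 = \frac{1884396619}{47330}$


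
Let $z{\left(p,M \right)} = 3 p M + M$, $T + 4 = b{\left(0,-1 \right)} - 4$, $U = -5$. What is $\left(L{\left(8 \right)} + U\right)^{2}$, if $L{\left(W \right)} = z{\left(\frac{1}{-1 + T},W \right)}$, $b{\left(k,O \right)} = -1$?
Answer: $\frac{9}{25} \approx 0.36$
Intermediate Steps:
$T = -9$ ($T = -4 - 5 = -9$)
$z{\left(p,M \right)} = M + 3 M p$ ($z{\left(p,M \right)} = 3 M p + M = M + 3 M p$)
$L{\left(W \right)} = \frac{7 W}{10}$ ($L{\left(W \right)} = W \left(1 + \frac{3}{-1 - 9}\right) = W \left(1 + \frac{3}{-10}\right) = W \left(1 + 3 \left(- \frac{1}{10}\right)\right) = W \left(1 - \frac{3}{10}\right) = W \frac{7}{10} = \frac{7 W}{10}$)
$\left(L{\left(8 \right)} + U\right)^{2} = \left(\frac{7}{10} \cdot 8 - 5\right)^{2} = \left(\frac{28}{5} - 5\right)^{2} = \left(\frac{3}{5}\right)^{2} = \frac{9}{25}$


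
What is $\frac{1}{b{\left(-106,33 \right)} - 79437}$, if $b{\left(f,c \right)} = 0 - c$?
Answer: $- \frac{1}{79470} \approx -1.2583 \cdot 10^{-5}$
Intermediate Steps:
$b{\left(f,c \right)} = - c$
$\frac{1}{b{\left(-106,33 \right)} - 79437} = \frac{1}{\left(-1\right) 33 - 79437} = \frac{1}{-33 - 79437} = \frac{1}{-79470} = - \frac{1}{79470}$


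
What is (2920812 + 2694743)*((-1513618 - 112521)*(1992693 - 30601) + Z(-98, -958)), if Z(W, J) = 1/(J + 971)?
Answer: -232923372818543359865/13 ≈ -1.7917e+19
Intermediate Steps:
Z(W, J) = 1/(971 + J)
(2920812 + 2694743)*((-1513618 - 112521)*(1992693 - 30601) + Z(-98, -958)) = (2920812 + 2694743)*((-1513618 - 112521)*(1992693 - 30601) + 1/(971 - 958)) = 5615555*(-1626139*1962092 + 1/13) = 5615555*(-3190634322788 + 1/13) = 5615555*(-41478246196243/13) = -232923372818543359865/13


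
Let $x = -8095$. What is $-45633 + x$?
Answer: $-53728$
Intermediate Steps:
$-45633 + x = -45633 - 8095 = -53728$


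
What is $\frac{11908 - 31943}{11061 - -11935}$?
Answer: $- \frac{20035}{22996} \approx -0.87124$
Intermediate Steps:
$\frac{11908 - 31943}{11061 - -11935} = - \frac{20035}{11061 + 11935} = - \frac{20035}{22996}$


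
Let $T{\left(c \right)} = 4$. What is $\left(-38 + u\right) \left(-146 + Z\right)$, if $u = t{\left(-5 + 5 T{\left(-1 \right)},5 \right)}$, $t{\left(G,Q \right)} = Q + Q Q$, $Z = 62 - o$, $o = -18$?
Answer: $528$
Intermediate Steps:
$Z = 80$ ($Z = 62 - -18 = 62 + 18 = 80$)
$t{\left(G,Q \right)} = Q + Q^{2}$
$u = 30$ ($u = 5 \left(1 + 5\right) = 5 \cdot 6 = 30$)
$\left(-38 + u\right) \left(-146 + Z\right) = \left(-38 + 30\right) \left(-146 + 80\right) = \left(-8\right) \left(-66\right) = 528$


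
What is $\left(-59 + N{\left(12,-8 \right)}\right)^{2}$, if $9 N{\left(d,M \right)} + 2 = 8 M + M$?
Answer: $\frac{366025}{81} \approx 4518.8$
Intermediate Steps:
$N{\left(d,M \right)} = - \frac{2}{9} + M$ ($N{\left(d,M \right)} = - \frac{2}{9} + \frac{8 M + M}{9} = - \frac{2}{9} + \frac{9 M}{9} = - \frac{2}{9} + M$)
$\left(-59 + N{\left(12,-8 \right)}\right)^{2} = \left(-59 - \frac{74}{9}\right)^{2} = \left(- \frac{605}{9}\right)^{2} = \frac{366025}{81}$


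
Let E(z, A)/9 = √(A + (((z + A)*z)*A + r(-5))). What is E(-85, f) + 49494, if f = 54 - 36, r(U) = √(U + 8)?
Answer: 49494 + 9*√(102528 + √3) ≈ 52376.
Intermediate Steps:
r(U) = √(8 + U)
f = 18
E(z, A) = 9*√(A + √3 + A*z*(A + z)) (E(z, A) = 9*√(A + (((z + A)*z)*A + √(8 - 5))) = 9*√(A + (((A + z)*z)*A + √3)) = 9*√(A + ((z*(A + z))*A + √3)) = 9*√(A + (A*z*(A + z) + √3)) = 9*√(A + (√3 + A*z*(A + z))) = 9*√(A + √3 + A*z*(A + z)))
E(-85, f) + 49494 = 9*√(18 + √3 + 18*(-85)² - 85*18²) + 49494 = 9*√(18 + √3 + 18*7225 - 85*324) + 49494 = 9*√(18 + √3 + 130050 - 27540) + 49494 = 9*√(102528 + √3) + 49494 = 49494 + 9*√(102528 + √3)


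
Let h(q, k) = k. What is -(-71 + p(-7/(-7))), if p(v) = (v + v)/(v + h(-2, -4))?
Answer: 215/3 ≈ 71.667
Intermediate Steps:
p(v) = 2*v/(-4 + v) (p(v) = (v + v)/(v - 4) = (2*v)/(-4 + v) = 2*v/(-4 + v))
-(-71 + p(-7/(-7))) = -(-71 + 2*(-7/(-7))/(-4 - 7/(-7))) = -(-71 + 2*(-7*(-1/7))/(-4 - 7*(-1/7))) = -(-71 + 2*1/(-4 + 1)) = -(-71 + 2*1/(-3)) = -(-71 + 2*1*(-1/3)) = -(-71 - 2/3) = -1*(-215/3) = 215/3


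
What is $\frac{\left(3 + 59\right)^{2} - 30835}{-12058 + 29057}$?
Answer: $- \frac{26991}{16999} \approx -1.5878$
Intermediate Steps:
$\frac{\left(3 + 59\right)^{2} - 30835}{-12058 + 29057} = \frac{62^{2} - 30835}{16999} = \left(3844 - 30835\right) \frac{1}{16999} = \left(-26991\right) \frac{1}{16999} = - \frac{26991}{16999}$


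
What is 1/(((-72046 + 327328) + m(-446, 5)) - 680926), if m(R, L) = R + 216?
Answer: -1/425874 ≈ -2.3481e-6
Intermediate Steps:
m(R, L) = 216 + R
1/(((-72046 + 327328) + m(-446, 5)) - 680926) = 1/(((-72046 + 327328) + (216 - 446)) - 680926) = 1/((255282 - 230) - 680926) = 1/(255052 - 680926) = 1/(-425874) = -1/425874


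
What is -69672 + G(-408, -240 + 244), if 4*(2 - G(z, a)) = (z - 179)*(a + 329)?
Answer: -83209/4 ≈ -20802.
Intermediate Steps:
G(z, a) = 2 - (-179 + z)*(329 + a)/4 (G(z, a) = 2 - (z - 179)*(a + 329)/4 = 2 - (-179 + z)*(329 + a)/4)
-69672 + G(-408, -240 + 244) = -69672 + (58899/4 - 329/4*(-408) + 179*(-240 + 244)/4 - ¼*(-240 + 244)*(-408)) = -69672 + (58899/4 + 33558 + (179/4)*4 - ¼*4*(-408)) = -69672 + (58899/4 + 33558 + 179 + 408) = -69672 + 195479/4 = -83209/4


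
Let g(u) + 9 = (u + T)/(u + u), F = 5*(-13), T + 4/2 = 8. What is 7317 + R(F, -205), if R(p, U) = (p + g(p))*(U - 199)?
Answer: 2406927/65 ≈ 37030.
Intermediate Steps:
T = 6 (T = -2 + 8 = 6)
F = -65
g(u) = -9 + (6 + u)/(2*u) (g(u) = -9 + (u + 6)/(u + u) = -9 + (6 + u)/((2*u)) = -9 + (6 + u)*(1/(2*u)) = -9 + (6 + u)/(2*u))
R(p, U) = (-199 + U)*(-17/2 + p + 3/p) (R(p, U) = (p + (-17/2 + 3/p))*(U - 199) = (-17/2 + p + 3/p)*(-199 + U) = (-199 + U)*(-17/2 + p + 3/p))
7317 + R(F, -205) = 7317 + (1/2)*(-1194 + 3383*(-65) - 1*(-205)*(-6 + 17*(-65)) + 2*(-65)**2*(-199 - 205))/(-65) = 7317 + (1/2)*(-1/65)*(-1194 - 219895 - 1*(-205)*(-6 - 1105) + 2*4225*(-404)) = 7317 + (1/2)*(-1/65)*(-1194 - 219895 - 1*(-205)*(-1111) - 3413800) = 7317 + (1/2)*(-1/65)*(-1194 - 219895 - 227755 - 3413800) = 7317 + (1/2)*(-1/65)*(-3862644) = 7317 + 1931322/65 = 2406927/65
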